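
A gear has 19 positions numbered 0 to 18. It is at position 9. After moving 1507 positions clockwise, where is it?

15

1507 = 79·19 + 6, so 1507 mod 19 = 6.
(9 + 6) mod 19 = 15.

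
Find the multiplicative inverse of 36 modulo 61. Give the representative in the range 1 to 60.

36·39 = 1404 = 23·61 + 1, so 36⁻¹ ≡ 39 (mod 61).

39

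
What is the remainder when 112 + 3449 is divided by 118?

21

Dividing 3449 by 118 gives quotient 29 and remainder 27.
(112 + 27) mod 118 = 21.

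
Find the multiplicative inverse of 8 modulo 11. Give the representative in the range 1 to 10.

7

8·7 = 56 = 5·11 + 1, so 8⁻¹ ≡ 7 (mod 11).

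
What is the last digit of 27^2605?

7

Last digits of 7^n: 7, 9, 3, 1 (period 4).
2605 mod 4 = 1, so the last digit matches 7^1 = 7.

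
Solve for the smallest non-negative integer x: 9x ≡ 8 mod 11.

The inverse of 9 mod 11 is 5 (since 9·5 = 45 ≡ 1).
Multiplying both sides by 5: x ≡ 5·8 = 40 ≡ 7 (mod 11).
Check: 9·7 = 63 = 5·11 + 8.

7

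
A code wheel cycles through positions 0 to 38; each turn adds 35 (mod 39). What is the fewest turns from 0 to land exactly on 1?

35·29 = 1015 = 26·39 + 1, so 35⁻¹ ≡ 29 (mod 39).

29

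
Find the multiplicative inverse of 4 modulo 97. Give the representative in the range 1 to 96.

73

4·73 = 292 = 3·97 + 1, so 4⁻¹ ≡ 73 (mod 97).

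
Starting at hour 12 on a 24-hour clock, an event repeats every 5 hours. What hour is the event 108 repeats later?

108·5 = 540.
540 − 22·24 = 12, so 540 ≡ 12 (mod 24).
(12 + 12) mod 24 = 0.

0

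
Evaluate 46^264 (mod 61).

9

Successive squares of 46 mod 61: 46^1≡46, 46^2≡42, 46^4≡56, 46^8≡25, 46^16≡15, 46^32≡42, 46^64≡56, 46^128≡25, 46^256≡15.
Since 264 = 8 + 256 in binary, 46^264 ≡ 25·15 ≡ 9 (mod 61).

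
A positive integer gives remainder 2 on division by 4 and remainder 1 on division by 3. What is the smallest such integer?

x ≡ 1 (mod 3) gives x ∈ {1, 4, 7, 10}.
The first of these with x mod 4 = 2 is 10.

10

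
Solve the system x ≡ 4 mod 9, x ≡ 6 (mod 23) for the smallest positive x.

x ≡ 4 (mod 9) gives x ∈ {4, 13, 22, 31, 40, 49, 58, 67, …}.
The first of these with x mod 23 = 6 is 121.

121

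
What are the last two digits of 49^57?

Square-and-reduce mod 100: 49^1≡49, 49^2≡1, 49^4≡1, 49^8≡1, 49^16≡1, 49^32≡1.
Since 57 = 1 + 8 + 16 + 32 in binary, 49^57 ≡ 49·1·1·1 ≡ 49 (mod 100).

49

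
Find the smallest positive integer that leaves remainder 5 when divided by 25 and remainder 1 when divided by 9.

x ≡ 1 (mod 9) gives x ∈ {1, 10, 19, 28, 37, 46, 55}.
The first of these with x mod 25 = 5 is 55.

55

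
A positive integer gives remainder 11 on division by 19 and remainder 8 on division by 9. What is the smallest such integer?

Since 9·17 ≡ 1 (mod 19), take x = 8 + 9·((11−8)·17 mod 19) = 8 + 9·13 = 125.
Check: 125 mod 19 = 11, 125 mod 9 = 8.

125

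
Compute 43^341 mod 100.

43

Square-and-reduce mod 100: 43^1≡43, 43^2≡49, 43^4≡1, 43^8≡1, 43^16≡1, 43^32≡1, 43^64≡1, 43^128≡1, 43^256≡1.
341 = 1 + 4 + 16 + 64 + 256, so 43^341 ≡ 43·1·1·1·1 ≡ 43 (mod 100).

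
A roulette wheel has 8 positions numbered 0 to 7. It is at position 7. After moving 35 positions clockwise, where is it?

2

35 − 4·8 = 3, so 35 ≡ 3 (mod 8).
(7 + 3) mod 8 = 2.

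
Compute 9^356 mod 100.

Square-and-reduce mod 100: 9^1≡9, 9^2≡81, 9^4≡61, 9^8≡21, 9^16≡41, 9^32≡81, 9^64≡61, 9^128≡21, 9^256≡41.
356 = 4 + 32 + 64 + 256, so 9^356 ≡ 61·81·61·41 ≡ 41 (mod 100).

41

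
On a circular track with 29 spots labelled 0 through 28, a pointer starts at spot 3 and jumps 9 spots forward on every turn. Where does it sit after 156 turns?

156·9 = 1404.
1404 − 48·29 = 12, so 1404 ≡ 12 (mod 29).
(3 + 12) mod 29 = 15.

15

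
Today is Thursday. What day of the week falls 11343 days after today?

Sunday

Dividing 11343 by 7 gives quotient 1620 and remainder 3.
Thursday + 3 days → Sunday.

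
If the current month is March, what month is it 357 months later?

357 mod 12 = 9 (since 29·12 = 348).
March + 9 months → December.

December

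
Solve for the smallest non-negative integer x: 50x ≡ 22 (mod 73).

The inverse of 50 mod 73 is 19 (since 50·19 = 950 ≡ 1).
Multiplying both sides by 19: x ≡ 19·22 = 418 ≡ 53 (mod 73).

53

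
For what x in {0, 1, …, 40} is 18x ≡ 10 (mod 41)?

The inverse of 18 mod 41 is 16 (since 18·16 = 288 ≡ 1).
Multiplying both sides by 16: x ≡ 16·10 = 160 ≡ 37 (mod 41).
Check: 18·37 = 666 = 16·41 + 10.

37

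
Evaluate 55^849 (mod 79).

1

Square-and-reduce mod 79: 55^1≡55, 55^2≡23, 55^4≡55, 55^8≡23, 55^16≡55, 55^32≡23, 55^64≡55, 55^128≡23, 55^256≡55, 55^512≡23.
Since 849 = 1 + 16 + 64 + 256 + 512 in binary, 55^849 ≡ 55·55·55·55·23 ≡ 1 (mod 79).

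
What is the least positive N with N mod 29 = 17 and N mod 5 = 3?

Since 5·6 ≡ 1 (mod 29), take x = 3 + 5·((17−3)·6 mod 29) = 3 + 5·26 = 133.
Check: 133 mod 29 = 17, 133 mod 5 = 3.

133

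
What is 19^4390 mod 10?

Last digits of 9^n: 9, 1 (period 2).
4390 mod 2 = 0, so the last digit matches 9^2 = 1.

1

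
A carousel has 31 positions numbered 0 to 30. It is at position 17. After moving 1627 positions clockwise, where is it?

1627 mod 31 = 15 (since 52·31 = 1612).
(17 + 15) mod 31 = 1.

1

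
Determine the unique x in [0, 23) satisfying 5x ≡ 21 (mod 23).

18

The inverse of 5 mod 23 is 14 (since 5·14 = 70 ≡ 1).
Multiplying both sides by 14: x ≡ 14·21 = 294 ≡ 18 (mod 23).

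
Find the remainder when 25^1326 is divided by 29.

Successive squares of 25 mod 29: 25^1≡25, 25^2≡16, 25^4≡24, 25^8≡25, 25^16≡16, 25^32≡24, 25^64≡25, 25^128≡16, 25^256≡24, 25^512≡25, 25^1024≡16.
Since 1326 = 2 + 4 + 8 + 32 + 256 + 1024 in binary, 25^1326 ≡ 16·24·25·24·24·16 ≡ 23 (mod 29).

23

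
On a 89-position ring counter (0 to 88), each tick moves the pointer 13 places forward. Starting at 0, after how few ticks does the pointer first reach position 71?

13⁻¹ ≡ 48 (mod 89) because 13·48 = 624 = 7·89 + 1.
Multiplying both sides by 48: x ≡ 48·71 = 3408 ≡ 26 (mod 89).

26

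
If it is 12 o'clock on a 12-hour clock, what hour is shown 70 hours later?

70 = 5·12 + 10, so 70 mod 12 = 10.
12 + 10 → 10 on a 12-hour dial.

10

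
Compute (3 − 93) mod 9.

0

93 − 10·9 = 3, so 93 ≡ 3 (mod 9).
(3 − 3) mod 9 = 0.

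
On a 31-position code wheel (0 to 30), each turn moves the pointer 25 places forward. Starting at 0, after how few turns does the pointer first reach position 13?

3

25⁻¹ ≡ 5 (mod 31) because 25·5 = 125 = 4·31 + 1.
So x ≡ 5·13 = 65 ≡ 3 (mod 31).
Check: 25·3 = 75 = 2·31 + 13.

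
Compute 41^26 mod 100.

41

Square-and-reduce mod 100: 41^1≡41, 41^2≡81, 41^4≡61, 41^8≡21, 41^16≡41.
Since 26 = 2 + 8 + 16 in binary, 41^26 ≡ 81·21·41 ≡ 41 (mod 100).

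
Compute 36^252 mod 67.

25

By repeated squaring mod 67: 36^1≡36, 36^2≡23, 36^4≡60, 36^8≡49, 36^16≡56, 36^32≡54, 36^64≡35, 36^128≡19.
Since 252 = 4 + 8 + 16 + 32 + 64 + 128 in binary, 36^252 ≡ 60·49·56·54·35·19 ≡ 25 (mod 67).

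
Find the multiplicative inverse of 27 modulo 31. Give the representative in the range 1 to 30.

23

27·23 = 621 = 20·31 + 1, so 27⁻¹ ≡ 23 (mod 31).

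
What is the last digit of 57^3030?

The units digit of 57^n cycles with period 4: 7, 9, 3, 1, …
3030 mod 4 = 2, so the last digit matches 7^2 = 9.

9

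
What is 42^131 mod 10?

The units digit of 42^n cycles with period 4: 2, 4, 8, 6, …
131 leaves remainder 3 on division by 4, so 42^131 ends in 8.

8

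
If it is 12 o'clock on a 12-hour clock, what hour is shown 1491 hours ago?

1491 − 124·12 = 3, so 1491 ≡ 3 (mod 12).
12 − 3 → 9 on a 12-hour dial.

9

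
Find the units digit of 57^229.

7

Last digits of 7^n: 7, 9, 3, 1 (period 4).
229 mod 4 = 1, so the last digit matches 7^1 = 7.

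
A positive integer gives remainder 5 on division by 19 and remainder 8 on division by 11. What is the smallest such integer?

195

Since 11·7 ≡ 1 (mod 19), take x = 8 + 11·((5−8)·7 mod 19) = 8 + 11·17 = 195.
Check: 195 mod 19 = 5, 195 mod 11 = 8.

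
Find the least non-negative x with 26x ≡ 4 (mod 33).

26⁻¹ ≡ 14 (mod 33) because 26·14 = 364 = 11·33 + 1.
So x ≡ 14·4 = 56 ≡ 23 (mod 33).

23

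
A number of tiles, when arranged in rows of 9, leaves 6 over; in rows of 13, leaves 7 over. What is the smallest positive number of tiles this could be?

33

x ≡ 6 (mod 9) gives x ∈ {6, 15, 24, 33}.
The first of these with x mod 13 = 7 is 33.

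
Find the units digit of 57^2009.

7

Powers of 7 mod 10 repeat with period 4: 7, 9, 3, 1.
2009 leaves remainder 1 on division by 4, so 57^2009 ends in 7.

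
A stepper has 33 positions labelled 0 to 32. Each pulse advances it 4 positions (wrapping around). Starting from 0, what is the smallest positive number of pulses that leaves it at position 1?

4·25 = 100 = 3·33 + 1, so 4⁻¹ ≡ 25 (mod 33).

25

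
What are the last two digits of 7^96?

01

Successive squares of 7 mod 100: 7^1≡7, 7^2≡49, 7^4≡1, 7^8≡1, 7^16≡1, 7^32≡1, 7^64≡1.
Since 96 = 32 + 64 in binary, 7^96 ≡ 1·1 ≡ 1 (mod 100).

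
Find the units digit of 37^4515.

3

Powers of 7 mod 10 repeat with period 4: 7, 9, 3, 1.
4515 leaves remainder 3 on division by 4, so 37^4515 ends in 3.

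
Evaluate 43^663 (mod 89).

59

Successive squares of 43 mod 89: 43^1≡43, 43^2≡69, 43^4≡44, 43^8≡67, 43^16≡39, 43^32≡8, 43^64≡64, 43^128≡2, 43^256≡4, 43^512≡16.
663 = 1 + 2 + 4 + 16 + 128 + 512, so 43^663 ≡ 43·69·44·39·2·16 ≡ 59 (mod 89).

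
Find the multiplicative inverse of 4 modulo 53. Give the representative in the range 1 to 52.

4·40 = 160 = 3·53 + 1, so 4⁻¹ ≡ 40 (mod 53).

40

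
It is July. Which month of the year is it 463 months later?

463 = 38·12 + 7, so 463 mod 12 = 7.
July + 7 months → February.

February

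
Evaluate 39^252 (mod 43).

By repeated squaring mod 43: 39^1≡39, 39^2≡16, 39^4≡41, 39^8≡4, 39^16≡16, 39^32≡41, 39^64≡4, 39^128≡16.
Since 252 = 4 + 8 + 16 + 32 + 64 + 128 in binary, 39^252 ≡ 41·4·16·41·4·16 ≡ 1 (mod 43).

1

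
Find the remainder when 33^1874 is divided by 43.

By repeated squaring mod 43: 33^1≡33, 33^2≡14, 33^4≡24, 33^8≡17, 33^16≡31, 33^32≡15, 33^64≡10, 33^128≡14, 33^256≡24, 33^512≡17, 33^1024≡31.
1874 = 2 + 16 + 64 + 256 + 512 + 1024, so 33^1874 ≡ 14·31·10·24·17·31 ≡ 25 (mod 43).

25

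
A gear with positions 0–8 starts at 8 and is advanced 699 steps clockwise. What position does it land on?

5

699 mod 9 = 6 (since 77·9 = 693).
(8 + 6) mod 9 = 5.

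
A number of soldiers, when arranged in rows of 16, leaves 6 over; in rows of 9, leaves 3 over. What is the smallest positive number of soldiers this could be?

102

x ≡ 3 (mod 9) gives x ∈ {3, 12, 21, 30, 39, 48, 57, 66, …}.
The first of these with x mod 16 = 6 is 102.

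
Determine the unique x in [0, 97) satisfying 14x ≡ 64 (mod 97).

60

14⁻¹ ≡ 7 (mod 97) because 14·7 = 98 = 1·97 + 1.
Multiplying both sides by 7: x ≡ 7·64 = 448 ≡ 60 (mod 97).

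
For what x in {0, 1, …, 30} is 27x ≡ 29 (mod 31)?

The inverse of 27 mod 31 is 23 (since 27·23 = 621 ≡ 1).
So x ≡ 23·29 = 667 ≡ 16 (mod 31).

16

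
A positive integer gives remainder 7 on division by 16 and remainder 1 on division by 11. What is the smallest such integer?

x ≡ 1 (mod 11) gives x ∈ {1, 12, 23}.
The first of these with x mod 16 = 7 is 23.

23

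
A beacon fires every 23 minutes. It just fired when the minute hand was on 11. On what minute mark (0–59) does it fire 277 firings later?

277·23 = 6371.
6371 mod 60 = 11 (since 106·60 = 6360).
(11 + 11) mod 60 = 22.

22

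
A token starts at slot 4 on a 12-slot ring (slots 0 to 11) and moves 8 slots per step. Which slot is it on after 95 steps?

8

95·8 = 760.
760 = 63·12 + 4, so 760 mod 12 = 4.
(4 + 4) mod 12 = 8.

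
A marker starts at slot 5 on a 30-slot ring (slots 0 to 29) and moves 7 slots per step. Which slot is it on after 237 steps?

237·7 = 1659.
1659 = 55·30 + 9, so 1659 mod 30 = 9.
(5 + 9) mod 30 = 14.

14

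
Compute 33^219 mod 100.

Square-and-reduce mod 100: 33^1≡33, 33^2≡89, 33^4≡21, 33^8≡41, 33^16≡81, 33^32≡61, 33^64≡21, 33^128≡41.
Since 219 = 1 + 2 + 8 + 16 + 64 + 128 in binary, 33^219 ≡ 33·89·41·81·21·41 ≡ 97 (mod 100).

97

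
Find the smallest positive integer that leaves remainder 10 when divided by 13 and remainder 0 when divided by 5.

10

x ≡ 0 (mod 5) gives x ∈ {0, 5, 10}.
The first of these with x mod 13 = 10 is 10.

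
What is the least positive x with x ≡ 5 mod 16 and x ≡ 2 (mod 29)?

Since 29·5 ≡ 1 (mod 16), take x = 2 + 29·((5−2)·5 mod 16) = 2 + 29·15 = 437.
Check: 437 mod 16 = 5, 437 mod 29 = 2.

437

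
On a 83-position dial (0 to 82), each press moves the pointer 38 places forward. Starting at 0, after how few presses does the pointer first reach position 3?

The inverse of 38 mod 83 is 59 (since 38·59 = 2242 ≡ 1).
So x ≡ 59·3 = 177 ≡ 11 (mod 83).
Check: 38·11 = 418 = 5·83 + 3.

11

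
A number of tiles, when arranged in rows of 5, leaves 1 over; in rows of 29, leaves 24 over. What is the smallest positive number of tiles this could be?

111

x ≡ 1 (mod 5) gives x ∈ {1, 6, 11, 16, 21, 26, 31, 36, …}.
The first of these with x mod 29 = 24 is 111.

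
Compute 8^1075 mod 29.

By repeated squaring mod 29: 8^1≡8, 8^2≡6, 8^4≡7, 8^8≡20, 8^16≡23, 8^32≡7, 8^64≡20, 8^128≡23, 8^256≡7, 8^512≡20, 8^1024≡23.
1075 = 1 + 2 + 16 + 32 + 1024, so 8^1075 ≡ 8·6·23·7·23 ≡ 3 (mod 29).

3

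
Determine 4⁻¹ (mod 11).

3

11 = 2·4 + 3
4 = 1·3 + 1
3 = 3·1 + 0
Back-substituting gives 4·3 ≡ 1 (mod 11).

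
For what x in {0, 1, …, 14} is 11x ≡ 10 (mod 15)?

The inverse of 11 mod 15 is 11 (since 11·11 = 121 ≡ 1).
Multiplying both sides by 11: x ≡ 11·10 = 110 ≡ 5 (mod 15).

5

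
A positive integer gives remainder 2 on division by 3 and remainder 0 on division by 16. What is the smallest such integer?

32

x ≡ 2 (mod 3) gives x ∈ {2, 5, 8, 11, 14, 17, 20, 23, …}.
The first of these with x mod 16 = 0 is 32.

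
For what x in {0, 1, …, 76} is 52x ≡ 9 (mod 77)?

The inverse of 52 mod 77 is 40 (since 52·40 = 2080 ≡ 1).
So x ≡ 40·9 = 360 ≡ 52 (mod 77).
Check: 52·52 = 2704 = 35·77 + 9.

52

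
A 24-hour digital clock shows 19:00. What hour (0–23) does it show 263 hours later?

18

263 mod 24 = 23 (since 10·24 = 240).
(19 + 23) mod 24 = 18.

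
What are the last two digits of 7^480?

01

Successive squares of 7 mod 100: 7^1≡7, 7^2≡49, 7^4≡1, 7^8≡1, 7^16≡1, 7^32≡1, 7^64≡1, 7^128≡1, 7^256≡1.
480 = 32 + 64 + 128 + 256, so 7^480 ≡ 1·1·1·1 ≡ 1 (mod 100).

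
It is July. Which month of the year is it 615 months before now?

April

615 − 51·12 = 3, so 615 ≡ 3 (mod 12).
July − 3 months → April.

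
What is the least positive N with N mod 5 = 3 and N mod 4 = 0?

8

Since 4·4 ≡ 1 (mod 5), take x = 0 + 4·((3−0)·4 mod 5) = 0 + 4·2 = 8.
Check: 8 mod 5 = 3, 8 mod 4 = 0.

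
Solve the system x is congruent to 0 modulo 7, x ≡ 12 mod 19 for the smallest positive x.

x ≡ 0 (mod 7) gives x ∈ {0, 7, 14, 21, 28, 35, 42, 49, …}.
The first of these with x mod 19 = 12 is 126.

126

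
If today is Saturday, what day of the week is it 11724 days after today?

Friday

11724 − 1674·7 = 6, so 11724 ≡ 6 (mod 7).
Saturday + 6 days → Friday.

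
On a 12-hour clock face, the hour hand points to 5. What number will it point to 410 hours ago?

3

410 mod 12 = 2 (since 34·12 = 408).
5 − 2 → 3 on a 12-hour dial.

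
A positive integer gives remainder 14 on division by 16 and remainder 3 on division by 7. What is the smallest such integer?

Since 7·7 ≡ 1 (mod 16), take x = 3 + 7·((14−3)·7 mod 16) = 3 + 7·13 = 94.
Check: 94 mod 16 = 14, 94 mod 7 = 3.

94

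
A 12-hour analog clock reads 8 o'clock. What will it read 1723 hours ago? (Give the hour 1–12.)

Dividing 1723 by 12 gives quotient 143 and remainder 7.
8 − 7 → 1 on a 12-hour dial.

1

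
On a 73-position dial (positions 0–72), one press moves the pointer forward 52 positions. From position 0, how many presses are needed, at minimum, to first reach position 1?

73 = 1·52 + 21
52 = 2·21 + 10
21 = 2·10 + 1
10 = 10·1 + 0
Back-substituting gives 52·66 ≡ 1 (mod 73).

66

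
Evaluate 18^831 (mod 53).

Successive squares of 18 mod 53: 18^1≡18, 18^2≡6, 18^4≡36, 18^8≡24, 18^16≡46, 18^32≡49, 18^64≡16, 18^128≡44, 18^256≡28, 18^512≡42.
831 = 1 + 2 + 4 + 8 + 16 + 32 + 256 + 512, so 18^831 ≡ 18·6·36·24·46·49·28·42 ≡ 3 (mod 53).

3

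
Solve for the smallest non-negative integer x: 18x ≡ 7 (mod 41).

The inverse of 18 mod 41 is 16 (since 18·16 = 288 ≡ 1).
So x ≡ 16·7 = 112 ≡ 30 (mod 41).

30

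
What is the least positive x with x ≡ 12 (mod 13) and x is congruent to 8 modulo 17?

Since 17·10 ≡ 1 (mod 13), take x = 8 + 17·((12−8)·10 mod 13) = 8 + 17·1 = 25.
Check: 25 mod 13 = 12, 25 mod 17 = 8.

25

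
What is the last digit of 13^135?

7

The units digit of 13^n cycles with period 4: 3, 9, 7, 1, …
135 leaves remainder 3 on division by 4, so 13^135 ends in 7.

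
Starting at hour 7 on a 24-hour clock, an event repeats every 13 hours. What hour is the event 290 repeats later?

9

290·13 = 3770.
3770 − 157·24 = 2, so 3770 ≡ 2 (mod 24).
(7 + 2) mod 24 = 9.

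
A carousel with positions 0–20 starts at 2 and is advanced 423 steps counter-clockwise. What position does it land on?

Dividing 423 by 21 gives quotient 20 and remainder 3.
(2 − 3) mod 21 = 20.

20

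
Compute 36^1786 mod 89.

81

Successive squares of 36 mod 89: 36^1≡36, 36^2≡50, 36^4≡8, 36^8≡64, 36^16≡2, 36^32≡4, 36^64≡16, 36^128≡78, 36^256≡32, 36^512≡45, 36^1024≡67.
Since 1786 = 2 + 8 + 16 + 32 + 64 + 128 + 512 + 1024 in binary, 36^1786 ≡ 50·64·2·4·16·78·45·67 ≡ 81 (mod 89).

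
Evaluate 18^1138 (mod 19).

1

By repeated squaring mod 19: 18^1≡18, 18^2≡1, 18^4≡1, 18^8≡1, 18^16≡1, 18^32≡1, 18^64≡1, 18^128≡1, 18^256≡1, 18^512≡1, 18^1024≡1.
Since 1138 = 2 + 16 + 32 + 64 + 1024 in binary, 18^1138 ≡ 1·1·1·1·1 ≡ 1 (mod 19).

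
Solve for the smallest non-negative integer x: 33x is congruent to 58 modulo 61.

The inverse of 33 mod 61 is 37 (since 33·37 = 1221 ≡ 1).
Multiplying both sides by 37: x ≡ 37·58 = 2146 ≡ 11 (mod 61).

11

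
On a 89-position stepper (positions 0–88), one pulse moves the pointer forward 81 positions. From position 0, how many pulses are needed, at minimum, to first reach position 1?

11

89 = 1·81 + 8
81 = 10·8 + 1
8 = 8·1 + 0
Back-substituting gives 81·11 ≡ 1 (mod 89).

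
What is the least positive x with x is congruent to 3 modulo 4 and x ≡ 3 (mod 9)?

3

x ≡ 3 (mod 4) gives x ∈ {3}.
The first of these with x mod 9 = 3 is 3.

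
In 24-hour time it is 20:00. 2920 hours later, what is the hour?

2920 − 121·24 = 16, so 2920 ≡ 16 (mod 24).
(20 + 16) mod 24 = 12.

12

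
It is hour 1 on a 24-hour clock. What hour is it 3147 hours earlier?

3147 mod 24 = 3 (since 131·24 = 3144).
(1 − 3) mod 24 = 22.

22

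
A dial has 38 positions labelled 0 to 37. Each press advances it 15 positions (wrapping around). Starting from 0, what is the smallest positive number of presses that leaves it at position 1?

33

38 = 2·15 + 8
15 = 1·8 + 7
8 = 1·7 + 1
7 = 7·1 + 0
Back-substituting gives 15·33 ≡ 1 (mod 38).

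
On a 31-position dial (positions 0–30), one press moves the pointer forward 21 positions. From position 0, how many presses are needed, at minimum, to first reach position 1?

31 = 1·21 + 10
21 = 2·10 + 1
10 = 10·1 + 0
Back-substituting gives 21·3 ≡ 1 (mod 31).

3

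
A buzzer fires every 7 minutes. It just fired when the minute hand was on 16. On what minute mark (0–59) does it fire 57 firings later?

57·7 = 399.
399 mod 60 = 39 (since 6·60 = 360).
(16 + 39) mod 60 = 55.

55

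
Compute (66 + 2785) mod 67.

2785 = 41·67 + 38, so 2785 mod 67 = 38.
(66 + 38) mod 67 = 37.

37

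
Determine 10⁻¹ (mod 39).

4

10·4 = 40 = 1·39 + 1, so 10⁻¹ ≡ 4 (mod 39).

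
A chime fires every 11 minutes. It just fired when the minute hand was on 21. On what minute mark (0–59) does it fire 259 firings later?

259·11 = 2849.
Dividing 2849 by 60 gives quotient 47 and remainder 29.
(21 + 29) mod 60 = 50.

50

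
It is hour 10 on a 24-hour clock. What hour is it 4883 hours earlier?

4883 mod 24 = 11 (since 203·24 = 4872).
(10 − 11) mod 24 = 23.

23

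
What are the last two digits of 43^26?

49

Successive squares of 43 mod 100: 43^1≡43, 43^2≡49, 43^4≡1, 43^8≡1, 43^16≡1.
26 = 2 + 8 + 16, so 43^26 ≡ 49·1·1 ≡ 49 (mod 100).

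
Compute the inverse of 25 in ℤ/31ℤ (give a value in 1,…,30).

5

31 = 1·25 + 6
25 = 4·6 + 1
6 = 6·1 + 0
Back-substituting gives 25·5 ≡ 1 (mod 31).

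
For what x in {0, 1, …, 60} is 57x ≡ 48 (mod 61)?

49

The inverse of 57 mod 61 is 15 (since 57·15 = 855 ≡ 1).
Multiplying both sides by 15: x ≡ 15·48 = 720 ≡ 49 (mod 61).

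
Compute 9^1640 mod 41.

1

By repeated squaring mod 41: 9^1≡9, 9^2≡40, 9^4≡1, 9^8≡1, 9^16≡1, 9^32≡1, 9^64≡1, 9^128≡1, 9^256≡1, 9^512≡1, 9^1024≡1.
1640 = 8 + 32 + 64 + 512 + 1024, so 9^1640 ≡ 1·1·1·1·1 ≡ 1 (mod 41).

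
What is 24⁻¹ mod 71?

3

71 = 2·24 + 23
24 = 1·23 + 1
23 = 23·1 + 0
Back-substituting gives 24·3 ≡ 1 (mod 71).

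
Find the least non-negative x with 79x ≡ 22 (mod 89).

69

The inverse of 79 mod 89 is 80 (since 79·80 = 6320 ≡ 1).
Multiplying both sides by 80: x ≡ 80·22 = 1760 ≡ 69 (mod 89).
Check: 79·69 = 5451 = 61·89 + 22.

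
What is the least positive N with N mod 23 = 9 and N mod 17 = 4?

55

x ≡ 4 (mod 17) gives x ∈ {4, 21, 38, 55}.
The first of these with x mod 23 = 9 is 55.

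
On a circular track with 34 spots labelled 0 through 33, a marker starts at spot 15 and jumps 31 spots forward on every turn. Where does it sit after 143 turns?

28

143·31 = 4433.
4433 − 130·34 = 13, so 4433 ≡ 13 (mod 34).
(15 + 13) mod 34 = 28.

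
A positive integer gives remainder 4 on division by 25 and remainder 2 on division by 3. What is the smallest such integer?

29

Since 3·17 ≡ 1 (mod 25), take x = 2 + 3·((4−2)·17 mod 25) = 2 + 3·9 = 29.
Check: 29 mod 25 = 4, 29 mod 3 = 2.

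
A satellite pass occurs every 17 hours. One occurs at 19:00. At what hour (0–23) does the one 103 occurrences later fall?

18

103·17 = 1751.
1751 = 72·24 + 23, so 1751 mod 24 = 23.
(19 + 23) mod 24 = 18.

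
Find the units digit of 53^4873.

3

Powers of 3 mod 10 repeat with period 4: 3, 9, 7, 1.
4873 mod 4 = 1, so the last digit matches 3^1 = 3.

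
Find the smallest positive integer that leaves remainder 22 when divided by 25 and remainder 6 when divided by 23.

397

Since 23·12 ≡ 1 (mod 25), take x = 6 + 23·((22−6)·12 mod 25) = 6 + 23·17 = 397.
Check: 397 mod 25 = 22, 397 mod 23 = 6.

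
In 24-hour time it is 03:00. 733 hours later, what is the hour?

16

733 mod 24 = 13 (since 30·24 = 720).
(3 + 13) mod 24 = 16.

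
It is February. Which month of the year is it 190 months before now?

April

190 = 15·12 + 10, so 190 mod 12 = 10.
February − 10 months → April.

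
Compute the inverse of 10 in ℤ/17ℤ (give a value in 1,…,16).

10·12 = 120 = 7·17 + 1, so 10⁻¹ ≡ 12 (mod 17).

12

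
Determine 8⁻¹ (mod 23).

23 = 2·8 + 7
8 = 1·7 + 1
7 = 7·1 + 0
Back-substituting gives 8·3 ≡ 1 (mod 23).

3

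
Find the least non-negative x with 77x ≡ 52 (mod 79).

The inverse of 77 mod 79 is 39 (since 77·39 = 3003 ≡ 1).
So x ≡ 39·52 = 2028 ≡ 53 (mod 79).

53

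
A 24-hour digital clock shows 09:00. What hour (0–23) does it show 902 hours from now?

Dividing 902 by 24 gives quotient 37 and remainder 14.
(9 + 14) mod 24 = 23.

23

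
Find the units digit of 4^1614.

6

Powers of 4 mod 10 repeat with period 2: 4, 6.
1614 mod 2 = 0, so the last digit matches 4^2 = 6.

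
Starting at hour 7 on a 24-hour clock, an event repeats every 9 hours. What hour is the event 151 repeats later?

22

151·9 = 1359.
1359 = 56·24 + 15, so 1359 mod 24 = 15.
(7 + 15) mod 24 = 22.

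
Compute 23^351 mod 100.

Successive squares of 23 mod 100: 23^1≡23, 23^2≡29, 23^4≡41, 23^8≡81, 23^16≡61, 23^32≡21, 23^64≡41, 23^128≡81, 23^256≡61.
351 = 1 + 2 + 4 + 8 + 16 + 64 + 256, so 23^351 ≡ 23·29·41·81·61·41·61 ≡ 27 (mod 100).

27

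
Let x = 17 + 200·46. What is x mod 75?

67

200·46 = 9200.
Dividing 9200 by 75 gives quotient 122 and remainder 50.
(17 + 50) mod 75 = 67.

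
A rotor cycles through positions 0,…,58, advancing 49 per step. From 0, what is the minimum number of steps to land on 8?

49⁻¹ ≡ 53 (mod 59) because 49·53 = 2597 = 44·59 + 1.
So x ≡ 53·8 = 424 ≡ 11 (mod 59).

11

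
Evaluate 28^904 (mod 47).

17

Square-and-reduce mod 47: 28^1≡28, 28^2≡32, 28^4≡37, 28^8≡6, 28^16≡36, 28^32≡27, 28^64≡24, 28^128≡12, 28^256≡3, 28^512≡9.
Since 904 = 8 + 128 + 256 + 512 in binary, 28^904 ≡ 6·12·3·9 ≡ 17 (mod 47).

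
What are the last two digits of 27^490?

Successive squares of 27 mod 100: 27^1≡27, 27^2≡29, 27^4≡41, 27^8≡81, 27^16≡61, 27^32≡21, 27^64≡41, 27^128≡81, 27^256≡61.
490 = 2 + 8 + 32 + 64 + 128 + 256, so 27^490 ≡ 29·81·21·41·81·61 ≡ 49 (mod 100).

49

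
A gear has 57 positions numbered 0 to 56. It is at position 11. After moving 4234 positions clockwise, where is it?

4234 − 74·57 = 16, so 4234 ≡ 16 (mod 57).
(11 + 16) mod 57 = 27.

27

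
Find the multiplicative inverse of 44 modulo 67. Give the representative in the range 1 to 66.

32

44·32 = 1408 = 21·67 + 1, so 44⁻¹ ≡ 32 (mod 67).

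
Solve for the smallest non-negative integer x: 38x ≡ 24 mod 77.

29

38⁻¹ ≡ 75 (mod 77) because 38·75 = 2850 = 37·77 + 1.
Multiplying both sides by 75: x ≡ 75·24 = 1800 ≡ 29 (mod 77).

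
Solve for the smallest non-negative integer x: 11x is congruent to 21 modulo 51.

11⁻¹ ≡ 14 (mod 51) because 11·14 = 154 = 3·51 + 1.
Multiplying both sides by 14: x ≡ 14·21 = 294 ≡ 39 (mod 51).

39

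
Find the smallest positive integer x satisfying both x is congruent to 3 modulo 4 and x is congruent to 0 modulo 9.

x ≡ 3 (mod 4) gives x ∈ {3, 7, 11, 15, 19, 23, 27}.
The first of these with x mod 9 = 0 is 27.

27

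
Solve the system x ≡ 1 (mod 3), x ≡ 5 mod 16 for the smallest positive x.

Since 16·1 ≡ 1 (mod 3), take x = 5 + 16·((1−5)·1 mod 3) = 5 + 16·2 = 37.
Check: 37 mod 3 = 1, 37 mod 16 = 5.

37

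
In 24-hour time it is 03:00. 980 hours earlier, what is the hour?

7

980 = 40·24 + 20, so 980 mod 24 = 20.
(3 − 20) mod 24 = 7.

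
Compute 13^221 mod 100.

By repeated squaring mod 100: 13^1≡13, 13^2≡69, 13^4≡61, 13^8≡21, 13^16≡41, 13^32≡81, 13^64≡61, 13^128≡21.
221 = 1 + 4 + 8 + 16 + 64 + 128, so 13^221 ≡ 13·61·21·41·61·21 ≡ 13 (mod 100).

13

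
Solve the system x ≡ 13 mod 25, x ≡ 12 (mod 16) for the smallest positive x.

x ≡ 12 (mod 16) gives x ∈ {12, 28, 44, 60, 76, 92, 108, 124, …}.
The first of these with x mod 25 = 13 is 188.

188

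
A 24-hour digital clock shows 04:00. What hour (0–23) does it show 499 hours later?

499 − 20·24 = 19, so 499 ≡ 19 (mod 24).
(4 + 19) mod 24 = 23.

23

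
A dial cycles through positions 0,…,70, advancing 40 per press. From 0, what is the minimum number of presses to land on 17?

40⁻¹ ≡ 16 (mod 71) because 40·16 = 640 = 9·71 + 1.
So x ≡ 16·17 = 272 ≡ 59 (mod 71).

59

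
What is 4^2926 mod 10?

6

Last digits of 4^n: 4, 6 (period 2).
2926 mod 2 = 0, so the last digit matches 4^2 = 6.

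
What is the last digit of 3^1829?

Powers of 3 mod 10 repeat with period 4: 3, 9, 7, 1.
1829 leaves remainder 1 on division by 4, so 3^1829 ends in 3.

3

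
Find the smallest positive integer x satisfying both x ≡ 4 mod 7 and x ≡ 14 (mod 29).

130

x ≡ 4 (mod 7) gives x ∈ {4, 11, 18, 25, 32, 39, 46, 53, …}.
The first of these with x mod 29 = 14 is 130.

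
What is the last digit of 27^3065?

Powers of 7 mod 10 repeat with period 4: 7, 9, 3, 1.
3065 mod 4 = 1, so the last digit matches 7^1 = 7.

7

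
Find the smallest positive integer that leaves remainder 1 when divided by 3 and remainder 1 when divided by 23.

x ≡ 1 (mod 3) gives x ∈ {1}.
The first of these with x mod 23 = 1 is 1.

1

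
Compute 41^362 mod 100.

By repeated squaring mod 100: 41^1≡41, 41^2≡81, 41^4≡61, 41^8≡21, 41^16≡41, 41^32≡81, 41^64≡61, 41^128≡21, 41^256≡41.
Since 362 = 2 + 8 + 32 + 64 + 256 in binary, 41^362 ≡ 81·21·81·61·41 ≡ 81 (mod 100).

81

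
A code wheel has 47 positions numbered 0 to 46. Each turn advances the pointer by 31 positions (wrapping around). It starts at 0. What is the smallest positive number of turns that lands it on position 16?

46

The inverse of 31 mod 47 is 44 (since 31·44 = 1364 ≡ 1).
Multiplying both sides by 44: x ≡ 44·16 = 704 ≡ 46 (mod 47).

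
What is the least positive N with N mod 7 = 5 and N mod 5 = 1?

26

Since 5·3 ≡ 1 (mod 7), take x = 1 + 5·((5−1)·3 mod 7) = 1 + 5·5 = 26.
Check: 26 mod 7 = 5, 26 mod 5 = 1.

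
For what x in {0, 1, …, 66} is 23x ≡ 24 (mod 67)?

23⁻¹ ≡ 35 (mod 67) because 23·35 = 805 = 12·67 + 1.
So x ≡ 35·24 = 840 ≡ 36 (mod 67).
Check: 23·36 = 828 = 12·67 + 24.

36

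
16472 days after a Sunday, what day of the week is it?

Monday

16472 − 2353·7 = 1, so 16472 ≡ 1 (mod 7).
Sunday + 1 day → Monday.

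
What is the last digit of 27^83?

Last digits of 7^n: 7, 9, 3, 1 (period 4).
83 mod 4 = 3, so the last digit matches 7^3 = 3.

3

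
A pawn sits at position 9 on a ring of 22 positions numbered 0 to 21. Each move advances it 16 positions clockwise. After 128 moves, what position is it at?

11

128·16 = 2048.
2048 = 93·22 + 2, so 2048 mod 22 = 2.
(9 + 2) mod 22 = 11.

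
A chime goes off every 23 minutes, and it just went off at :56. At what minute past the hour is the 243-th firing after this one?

243·23 = 5589.
5589 mod 60 = 9 (since 93·60 = 5580).
(56 + 9) mod 60 = 5.

5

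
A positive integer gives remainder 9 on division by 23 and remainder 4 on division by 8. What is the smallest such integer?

x ≡ 4 (mod 8) gives x ∈ {4, 12, 20, 28, 36, 44, 52, 60, …}.
The first of these with x mod 23 = 9 is 124.

124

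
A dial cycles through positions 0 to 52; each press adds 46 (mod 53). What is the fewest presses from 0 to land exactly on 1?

53 = 1·46 + 7
46 = 6·7 + 4
7 = 1·4 + 3
4 = 1·3 + 1
3 = 3·1 + 0
Back-substituting gives 46·15 ≡ 1 (mod 53).

15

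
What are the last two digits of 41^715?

01

Square-and-reduce mod 100: 41^1≡41, 41^2≡81, 41^4≡61, 41^8≡21, 41^16≡41, 41^32≡81, 41^64≡61, 41^128≡21, 41^256≡41, 41^512≡81.
715 = 1 + 2 + 8 + 64 + 128 + 512, so 41^715 ≡ 41·81·21·61·21·81 ≡ 1 (mod 100).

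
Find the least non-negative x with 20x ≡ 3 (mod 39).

6

The inverse of 20 mod 39 is 2 (since 20·2 = 40 ≡ 1).
So x ≡ 2·3 = 6 ≡ 6 (mod 39).
Check: 20·6 = 120 = 3·39 + 3.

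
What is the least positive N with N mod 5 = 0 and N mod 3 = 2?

x ≡ 2 (mod 3) gives x ∈ {2, 5}.
The first of these with x mod 5 = 0 is 5.

5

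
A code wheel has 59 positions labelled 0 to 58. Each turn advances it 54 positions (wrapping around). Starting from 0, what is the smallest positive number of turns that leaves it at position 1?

47

59 = 1·54 + 5
54 = 10·5 + 4
5 = 1·4 + 1
4 = 4·1 + 0
Back-substituting gives 54·47 ≡ 1 (mod 59).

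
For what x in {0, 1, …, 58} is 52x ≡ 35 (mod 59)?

The inverse of 52 mod 59 is 42 (since 52·42 = 2184 ≡ 1).
So x ≡ 42·35 = 1470 ≡ 54 (mod 59).

54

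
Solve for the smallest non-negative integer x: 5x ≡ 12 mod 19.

5⁻¹ ≡ 4 (mod 19) because 5·4 = 20 = 1·19 + 1.
Multiplying both sides by 4: x ≡ 4·12 = 48 ≡ 10 (mod 19).

10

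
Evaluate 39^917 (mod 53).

Square-and-reduce mod 53: 39^1≡39, 39^2≡37, 39^4≡44, 39^8≡28, 39^16≡42, 39^32≡15, 39^64≡13, 39^128≡10, 39^256≡47, 39^512≡36.
Since 917 = 1 + 4 + 16 + 128 + 256 + 512 in binary, 39^917 ≡ 39·44·42·10·47·36 ≡ 2 (mod 53).

2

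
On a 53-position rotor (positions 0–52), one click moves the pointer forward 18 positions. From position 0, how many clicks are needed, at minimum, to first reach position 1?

3

18·3 = 54 = 1·53 + 1, so 18⁻¹ ≡ 3 (mod 53).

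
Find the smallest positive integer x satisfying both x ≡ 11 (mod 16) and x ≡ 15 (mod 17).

219

x ≡ 11 (mod 16) gives x ∈ {11, 27, 43, 59, 75, 91, 107, 123, …}.
The first of these with x mod 17 = 15 is 219.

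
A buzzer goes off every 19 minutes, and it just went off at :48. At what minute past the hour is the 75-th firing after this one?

75·19 = 1425.
1425 − 23·60 = 45, so 1425 ≡ 45 (mod 60).
(48 + 45) mod 60 = 33.

33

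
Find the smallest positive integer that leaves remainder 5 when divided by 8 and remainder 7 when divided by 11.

Since 11·3 ≡ 1 (mod 8), take x = 7 + 11·((5−7)·3 mod 8) = 7 + 11·2 = 29.
Check: 29 mod 8 = 5, 29 mod 11 = 7.

29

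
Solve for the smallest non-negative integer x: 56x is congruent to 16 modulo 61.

The inverse of 56 mod 61 is 12 (since 56·12 = 672 ≡ 1).
Multiplying both sides by 12: x ≡ 12·16 = 192 ≡ 9 (mod 61).
Check: 56·9 = 504 = 8·61 + 16.

9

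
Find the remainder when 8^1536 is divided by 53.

42

By repeated squaring mod 53: 8^1≡8, 8^2≡11, 8^4≡15, 8^8≡13, 8^16≡10, 8^32≡47, 8^64≡36, 8^128≡24, 8^256≡46, 8^512≡49, 8^1024≡16.
Since 1536 = 512 + 1024 in binary, 8^1536 ≡ 49·16 ≡ 42 (mod 53).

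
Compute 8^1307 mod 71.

2

By repeated squaring mod 71: 8^1≡8, 8^2≡64, 8^4≡49, 8^8≡58, 8^16≡27, 8^32≡19, 8^64≡6, 8^128≡36, 8^256≡18, 8^512≡40, 8^1024≡38.
Since 1307 = 1 + 2 + 8 + 16 + 256 + 1024 in binary, 8^1307 ≡ 8·64·58·27·18·38 ≡ 2 (mod 71).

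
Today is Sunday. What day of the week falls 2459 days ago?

2459 mod 7 = 2 (since 351·7 = 2457).
Sunday − 2 days → Friday.

Friday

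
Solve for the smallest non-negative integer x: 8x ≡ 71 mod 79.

78

The inverse of 8 mod 79 is 10 (since 8·10 = 80 ≡ 1).
So x ≡ 10·71 = 710 ≡ 78 (mod 79).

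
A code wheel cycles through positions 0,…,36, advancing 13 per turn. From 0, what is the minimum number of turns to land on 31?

28

13⁻¹ ≡ 20 (mod 37) because 13·20 = 260 = 7·37 + 1.
So x ≡ 20·31 = 620 ≡ 28 (mod 37).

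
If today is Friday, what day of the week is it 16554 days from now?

16554 − 2364·7 = 6, so 16554 ≡ 6 (mod 7).
Friday + 6 days → Thursday.

Thursday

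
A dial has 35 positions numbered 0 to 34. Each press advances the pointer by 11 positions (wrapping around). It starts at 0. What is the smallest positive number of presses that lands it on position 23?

18

11⁻¹ ≡ 16 (mod 35) because 11·16 = 176 = 5·35 + 1.
So x ≡ 16·23 = 368 ≡ 18 (mod 35).
Check: 11·18 = 198 = 5·35 + 23.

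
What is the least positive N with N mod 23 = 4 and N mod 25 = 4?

4

x ≡ 4 (mod 23) gives x ∈ {4}.
The first of these with x mod 25 = 4 is 4.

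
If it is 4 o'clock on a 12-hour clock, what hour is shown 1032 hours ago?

1032 − 86·12 = 0, so 1032 ≡ 0 (mod 12).
4 − 0 → 4 on a 12-hour dial.

4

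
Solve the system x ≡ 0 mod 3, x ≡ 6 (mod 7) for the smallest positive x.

x ≡ 0 (mod 3) gives x ∈ {0, 3, 6}.
The first of these with x mod 7 = 6 is 6.

6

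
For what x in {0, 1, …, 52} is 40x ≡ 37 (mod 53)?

40⁻¹ ≡ 4 (mod 53) because 40·4 = 160 = 3·53 + 1.
Multiplying both sides by 4: x ≡ 4·37 = 148 ≡ 42 (mod 53).

42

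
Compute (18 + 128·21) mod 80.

128·21 = 2688.
Dividing 2688 by 80 gives quotient 33 and remainder 48.
(18 + 48) mod 80 = 66.

66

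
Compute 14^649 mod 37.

14

Successive squares of 14 mod 37: 14^1≡14, 14^2≡11, 14^4≡10, 14^8≡26, 14^16≡10, 14^32≡26, 14^64≡10, 14^128≡26, 14^256≡10, 14^512≡26.
649 = 1 + 8 + 128 + 512, so 14^649 ≡ 14·26·26·26 ≡ 14 (mod 37).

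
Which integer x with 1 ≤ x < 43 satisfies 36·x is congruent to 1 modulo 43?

6

43 = 1·36 + 7
36 = 5·7 + 1
7 = 7·1 + 0
Back-substituting gives 36·6 ≡ 1 (mod 43).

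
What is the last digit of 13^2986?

Powers of 3 mod 10 repeat with period 4: 3, 9, 7, 1.
2986 leaves remainder 2 on division by 4, so 13^2986 ends in 9.

9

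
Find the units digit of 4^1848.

Last digits of 4^n: 4, 6 (period 2).
1848 mod 2 = 0, so the last digit matches 4^2 = 6.

6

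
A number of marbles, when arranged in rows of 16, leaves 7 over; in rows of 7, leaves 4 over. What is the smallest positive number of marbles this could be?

39

x ≡ 4 (mod 7) gives x ∈ {4, 11, 18, 25, 32, 39}.
The first of these with x mod 16 = 7 is 39.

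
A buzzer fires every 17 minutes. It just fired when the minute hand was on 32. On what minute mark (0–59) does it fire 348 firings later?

348·17 = 5916.
5916 mod 60 = 36 (since 98·60 = 5880).
(32 + 36) mod 60 = 8.

8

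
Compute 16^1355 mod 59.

By repeated squaring mod 59: 16^1≡16, 16^2≡20, 16^4≡46, 16^8≡51, 16^16≡5, 16^32≡25, 16^64≡35, 16^128≡45, 16^256≡19, 16^512≡7, 16^1024≡49.
1355 = 1 + 2 + 8 + 64 + 256 + 1024, so 16^1355 ≡ 16·20·51·35·19·49 ≡ 22 (mod 59).

22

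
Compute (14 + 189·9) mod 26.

25

189·9 = 1701.
Dividing 1701 by 26 gives quotient 65 and remainder 11.
(14 + 11) mod 26 = 25.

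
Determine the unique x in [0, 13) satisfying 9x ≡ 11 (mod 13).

7

9⁻¹ ≡ 3 (mod 13) because 9·3 = 27 = 2·13 + 1.
So x ≡ 3·11 = 33 ≡ 7 (mod 13).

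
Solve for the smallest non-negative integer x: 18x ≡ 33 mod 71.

61

18⁻¹ ≡ 4 (mod 71) because 18·4 = 72 = 1·71 + 1.
Multiplying both sides by 4: x ≡ 4·33 = 132 ≡ 61 (mod 71).
Check: 18·61 = 1098 = 15·71 + 33.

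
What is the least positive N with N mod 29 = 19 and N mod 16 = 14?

x ≡ 14 (mod 16) gives x ∈ {14, 30, 46, 62, 78, 94, 110, 126, …}.
The first of these with x mod 29 = 19 is 222.

222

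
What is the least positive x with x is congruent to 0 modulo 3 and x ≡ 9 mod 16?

9

Since 16·1 ≡ 1 (mod 3), take x = 9 + 16·((0−9)·1 mod 3) = 9 + 16·0 = 9.
Check: 9 mod 3 = 0, 9 mod 16 = 9.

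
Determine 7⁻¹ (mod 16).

7

16 = 2·7 + 2
7 = 3·2 + 1
2 = 2·1 + 0
Back-substituting gives 7·7 ≡ 1 (mod 16).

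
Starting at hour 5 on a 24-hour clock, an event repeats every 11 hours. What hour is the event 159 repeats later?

2

159·11 = 1749.
1749 − 72·24 = 21, so 1749 ≡ 21 (mod 24).
(5 + 21) mod 24 = 2.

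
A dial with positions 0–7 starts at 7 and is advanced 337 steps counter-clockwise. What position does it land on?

6

Dividing 337 by 8 gives quotient 42 and remainder 1.
(7 − 1) mod 8 = 6.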